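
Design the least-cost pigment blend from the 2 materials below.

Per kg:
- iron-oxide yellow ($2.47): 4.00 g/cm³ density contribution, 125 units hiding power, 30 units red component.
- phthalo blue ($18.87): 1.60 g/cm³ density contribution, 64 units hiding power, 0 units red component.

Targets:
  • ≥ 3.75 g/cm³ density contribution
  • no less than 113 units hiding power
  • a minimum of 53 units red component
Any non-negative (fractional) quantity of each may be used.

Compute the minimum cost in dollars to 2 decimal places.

Set it up as a linear program. Let x1 = kg of iron-oxide yellow, x2 = kg of phthalo blue.
Minimize 2.47x1 + 18.87x2 s.t.:
  4x1 + 1.6x2 ≥ 3.75   (density contribution)
  125x1 + 64x2 ≥ 113   (hiding power)
  30x1 ≥ 53   (red component)
  x1, x2 ≥ 0.
The cheapest feasible vertex uses only iron-oxide yellow; phthalo blue is not used. Binding constraint: red component.
Solving gives x1 = 1.767.
Objective = 2.47·1.767 = 4.3645.

$4.36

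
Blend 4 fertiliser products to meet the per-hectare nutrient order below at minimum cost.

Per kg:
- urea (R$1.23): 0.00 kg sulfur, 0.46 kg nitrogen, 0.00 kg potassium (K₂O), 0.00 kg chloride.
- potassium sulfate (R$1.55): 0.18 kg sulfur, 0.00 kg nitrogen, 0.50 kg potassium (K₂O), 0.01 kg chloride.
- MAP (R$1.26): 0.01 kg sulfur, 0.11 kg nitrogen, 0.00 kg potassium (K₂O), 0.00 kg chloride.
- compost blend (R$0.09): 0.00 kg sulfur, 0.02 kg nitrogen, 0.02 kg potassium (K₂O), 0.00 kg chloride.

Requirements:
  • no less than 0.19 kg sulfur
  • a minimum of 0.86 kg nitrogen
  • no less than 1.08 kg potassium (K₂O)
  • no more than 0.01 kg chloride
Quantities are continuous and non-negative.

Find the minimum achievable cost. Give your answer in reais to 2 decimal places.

R$5.87

Let x1 = kg of urea, x2 = kg of potassium sulfate, x3 = kg of MAP, x4 = kg of compost blend.
Minimize 1.23x1 + 1.55x2 + 1.26x3 + 0.09x4 s.t.:
  0.18x2 + 0.01x3 ≥ 0.19   (sulfur)
  0.46x1 + 0.11x3 + 0.02x4 ≥ 0.86   (nitrogen)
  0.5x2 + 0.02x4 ≥ 1.08   (potassium (K₂O))
  0.01x2 ≤ 0.01   (chloride)
  x1, x2, x3, x4 ≥ 0.
All 4 inputs are positive at the optimum. There the sulfur, nitrogen, potassium (K₂O), chloride constraints are tight.
Optimal quantities: urea = 0.3696 kg, potassium sulfate = 1 kg, MAP = 1 kg, compost blend = 29 kg.
Cost = 1.23·0.3696 + 1.55·1 + 1.26·1 + 0.09·29 = 5.8746.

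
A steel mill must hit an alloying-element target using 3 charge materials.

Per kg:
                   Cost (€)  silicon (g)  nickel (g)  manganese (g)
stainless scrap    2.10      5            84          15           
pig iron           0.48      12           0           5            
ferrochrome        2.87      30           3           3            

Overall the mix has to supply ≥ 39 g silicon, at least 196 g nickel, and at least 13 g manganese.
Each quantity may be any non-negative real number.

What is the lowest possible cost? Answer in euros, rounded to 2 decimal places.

€5.99

Let x1 = kg of stainless scrap, x2 = kg of pig iron, x3 = kg of ferrochrome.
min 2.1x1 + 0.48x2 + 2.87x3 with:
  5x1 + 12x2 + 30x3 ≥ 39   (silicon)
  84x1 + 3x3 ≥ 196   (nickel)
  15x1 + 5x2 + 3x3 ≥ 13   (manganese)
  x1, x2, x3 ≥ 0.
At the optimum only stainless scrap, pig iron are positive (ferrochrome = 0). There the silicon and nickel constraints are tight.
So stainless scrap = 2.333 kg, pig iron = 2.278 kg.
Cost = 2.1·2.333 + 0.48·2.278 = 5.9927.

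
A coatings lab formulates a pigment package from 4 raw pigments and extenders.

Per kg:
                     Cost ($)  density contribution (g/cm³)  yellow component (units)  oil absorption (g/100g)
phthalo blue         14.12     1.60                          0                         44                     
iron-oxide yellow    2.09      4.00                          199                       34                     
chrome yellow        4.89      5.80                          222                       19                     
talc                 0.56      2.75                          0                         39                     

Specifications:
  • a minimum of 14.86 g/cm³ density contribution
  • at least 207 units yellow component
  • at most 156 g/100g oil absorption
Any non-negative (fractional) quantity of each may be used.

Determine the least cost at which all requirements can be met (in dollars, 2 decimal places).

Treat it as an LP. Let x1 = kg of phthalo blue, x2 = kg of iron-oxide yellow, x3 = kg of chrome yellow, x4 = kg of talc.
min 14.12x1 + 2.09x2 + 4.89x3 + 0.56x4 with:
  1.6x1 + 4x2 + 5.8x3 + 2.75x4 ≥ 14.86   (density contribution)
  199x2 + 222x3 ≥ 207   (yellow component)
  44x1 + 34x2 + 19x3 + 39x4 ≤ 156   (oil absorption)
  x1, x2, x3, x4 ≥ 0.
The optimal basis is {iron-oxide yellow, talc}; phthalo blue, chrome yellow drop out. The density contribution and oil absorption requirements are met with equality.
Solving gives x2 = 2.409, x4 = 1.9.
Cost = 2.09·2.409 + 0.56·1.9 = 6.0988.

$6.10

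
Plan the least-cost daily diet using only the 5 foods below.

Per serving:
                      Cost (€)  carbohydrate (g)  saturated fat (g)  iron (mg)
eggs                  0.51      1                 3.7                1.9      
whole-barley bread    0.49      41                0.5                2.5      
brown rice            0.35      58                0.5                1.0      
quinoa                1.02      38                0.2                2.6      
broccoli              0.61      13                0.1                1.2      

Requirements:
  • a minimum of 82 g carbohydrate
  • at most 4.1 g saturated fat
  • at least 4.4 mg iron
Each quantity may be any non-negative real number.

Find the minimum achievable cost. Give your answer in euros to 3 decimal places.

€0.899

Set it up as a linear program. Let x1 = servings of eggs, x2 = servings of whole-barley bread, x3 = servings of brown rice, x4 = servings of quinoa, x5 = servings of broccoli.
Minimise 0.51x1 + 0.49x2 + 0.35x3 + 1.02x4 + 0.61x5 subject to:
  1x1 + 41x2 + 58x3 + 38x4 + 13x5 ≥ 82   (carbohydrate)
  3.7x1 + 0.5x2 + 0.5x3 + 0.2x4 + 0.1x5 ≤ 4.1   (saturated fat)
  1.9x1 + 2.5x2 + 1x3 + 2.6x4 + 1.2x5 ≥ 4.4   (iron)
  x1, x2, x3, x4, x5 ≥ 0.
At the optimum only whole-barley bread, brown rice are positive (eggs, quinoa, broccoli = 0). Binding constraints: carbohydrate and iron.
Solving gives x2 = 1.665, x3 = 0.2365.
Cost = 0.49·1.665 + 0.35·0.2365 = 0.89863.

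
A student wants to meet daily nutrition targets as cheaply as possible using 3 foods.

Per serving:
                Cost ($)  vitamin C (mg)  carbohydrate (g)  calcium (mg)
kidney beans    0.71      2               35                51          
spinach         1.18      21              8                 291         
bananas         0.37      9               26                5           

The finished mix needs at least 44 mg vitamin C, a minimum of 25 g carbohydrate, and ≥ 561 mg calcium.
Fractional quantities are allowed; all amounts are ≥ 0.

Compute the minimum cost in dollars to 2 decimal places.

Set it up as a linear program. Let x1 = servings of kidney beans, x2 = servings of spinach, x3 = servings of bananas.
min 0.71x1 + 1.18x2 + 0.37x3 with:
  2x1 + 21x2 + 9x3 ≥ 44   (vitamin C)
  35x1 + 8x2 + 26x3 ≥ 25   (carbohydrate)
  51x1 + 291x2 + 5x3 ≥ 561   (calcium)
  x1, x2, x3 ≥ 0.
The minimum-cost mix takes nothing from kidney beans — only spinach, bananas. There the vitamin C and calcium constraints are tight.
So spinach = 1.921 servings, bananas = 0.4069 servings.
Hence cost = 1.18·1.921 + 0.37·0.4069 = $2.4173.

$2.42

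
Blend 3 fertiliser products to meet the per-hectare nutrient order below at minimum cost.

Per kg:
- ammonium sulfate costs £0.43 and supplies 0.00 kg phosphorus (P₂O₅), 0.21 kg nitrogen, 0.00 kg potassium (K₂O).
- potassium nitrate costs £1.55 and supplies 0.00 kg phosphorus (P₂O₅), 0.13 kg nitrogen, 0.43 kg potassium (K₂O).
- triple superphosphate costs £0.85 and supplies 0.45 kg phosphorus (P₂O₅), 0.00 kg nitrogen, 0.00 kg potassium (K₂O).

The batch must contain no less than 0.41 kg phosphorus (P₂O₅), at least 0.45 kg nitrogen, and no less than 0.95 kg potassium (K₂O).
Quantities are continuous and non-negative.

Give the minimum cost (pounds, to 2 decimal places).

£4.53

Let x1 = kg of ammonium sulfate, x2 = kg of potassium nitrate, x3 = kg of triple superphosphate.
Minimize 0.43x1 + 1.55x2 + 0.85x3 subject to:
  0.45x3 ≥ 0.41   (phosphorus (P₂O₅))
  0.21x1 + 0.13x2 ≥ 0.45   (nitrogen)
  0.43x2 ≥ 0.95   (potassium (K₂O))
  x1, x2, x3 ≥ 0.
All 3 inputs are positive at the optimum. The phosphorus (P₂O₅), nitrogen, potassium (K₂O) requirements are met with equality.
Solving gives x1 = 0.7752, x2 = 2.209, x3 = 0.9111.
Objective = 0.43·0.7752 + 1.55·2.209 + 0.85·0.9111 = 4.5317.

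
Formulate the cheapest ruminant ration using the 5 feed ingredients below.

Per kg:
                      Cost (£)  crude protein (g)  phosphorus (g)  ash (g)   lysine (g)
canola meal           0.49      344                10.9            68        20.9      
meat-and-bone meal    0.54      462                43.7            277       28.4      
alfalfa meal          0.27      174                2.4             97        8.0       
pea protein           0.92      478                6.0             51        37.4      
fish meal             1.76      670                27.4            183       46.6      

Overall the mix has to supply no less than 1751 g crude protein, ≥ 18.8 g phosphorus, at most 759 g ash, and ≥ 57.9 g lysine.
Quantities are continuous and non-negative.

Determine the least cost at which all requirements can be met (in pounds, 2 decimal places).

Let x1 = kg of canola meal, x2 = kg of meat-and-bone meal, x3 = kg of alfalfa meal, x4 = kg of pea protein, x5 = kg of fish meal.
Minimise 0.49x1 + 0.54x2 + 0.27x3 + 0.92x4 + 1.76x5 subject to:
  344x1 + 462x2 + 174x3 + 478x4 + 670x5 ≥ 1751   (crude protein)
  10.9x1 + 43.7x2 + 2.4x3 + 6x4 + 27.4x5 ≥ 18.8   (phosphorus)
  68x1 + 277x2 + 97x3 + 51x4 + 183x5 ≤ 759   (ash)
  20.9x1 + 28.4x2 + 8x3 + 37.4x4 + 46.6x5 ≥ 57.9   (lysine)
  x1, x2, x3, x4, x5 ≥ 0.
At the optimum only canola meal, meat-and-bone meal are positive (alfalfa meal, pea protein, fish meal = 0). The crude protein and ash requirements are met with equality.
Solving gives x1 = 2.104, x2 = 2.224.
Cost = 0.49·2.104 + 0.54·2.224 = 2.2319.

£2.23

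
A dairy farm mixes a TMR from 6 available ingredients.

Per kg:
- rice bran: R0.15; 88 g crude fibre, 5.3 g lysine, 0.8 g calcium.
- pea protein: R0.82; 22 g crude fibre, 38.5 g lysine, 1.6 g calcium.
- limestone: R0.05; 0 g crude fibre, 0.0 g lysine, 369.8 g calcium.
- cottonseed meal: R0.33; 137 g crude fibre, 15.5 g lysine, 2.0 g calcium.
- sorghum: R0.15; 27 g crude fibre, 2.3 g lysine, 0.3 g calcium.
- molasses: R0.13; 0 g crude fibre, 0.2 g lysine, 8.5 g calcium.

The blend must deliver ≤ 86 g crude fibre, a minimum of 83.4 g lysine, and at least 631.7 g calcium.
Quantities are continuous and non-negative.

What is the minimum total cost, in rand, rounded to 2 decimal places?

R1.86

Let x1 = kg of rice bran, x2 = kg of pea protein, x3 = kg of limestone, x4 = kg of cottonseed meal, x5 = kg of sorghum, x6 = kg of molasses.
Minimize 0.15x1 + 0.82x2 + 0.05x3 + 0.33x4 + 0.15x5 + 0.13x6 with:
  88x1 + 22x2 + 137x4 + 27x5 ≤ 86   (crude fibre)
  5.3x1 + 38.5x2 + 15.5x4 + 2.3x5 + 0.2x6 ≥ 83.4   (lysine)
  0.8x1 + 1.6x2 + 369.8x3 + 2x4 + 0.3x5 + 8.5x6 ≥ 631.7   (calcium)
  x1, x2, x3, x4, x5, x6 ≥ 0.
At the optimum only pea protein, limestone, cottonseed meal are positive (rice bran, sorghum, molasses = 0). There the crude fibre, lysine, calcium constraints are tight.
So pea protein = 2.046 kg, limestone = 1.698 kg, cottonseed meal = 0.2992 kg.
Hence cost = 0.82·2.046 + 0.05·1.698 + 0.33·0.2992 = R1.8614.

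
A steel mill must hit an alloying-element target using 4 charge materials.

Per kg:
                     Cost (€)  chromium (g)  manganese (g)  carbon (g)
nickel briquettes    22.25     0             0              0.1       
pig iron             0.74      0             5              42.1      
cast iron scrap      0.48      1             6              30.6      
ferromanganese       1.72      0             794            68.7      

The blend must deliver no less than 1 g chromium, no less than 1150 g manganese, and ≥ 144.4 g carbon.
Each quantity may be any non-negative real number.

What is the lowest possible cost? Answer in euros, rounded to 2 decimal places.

This is a linear program. Let x1 = kg of nickel briquettes, x2 = kg of pig iron, x3 = kg of cast iron scrap, x4 = kg of ferromanganese.
Minimize 22.25x1 + 0.74x2 + 0.48x3 + 1.72x4 s.t.:
  1x3 ≥ 1   (chromium)
  5x2 + 6x3 + 794x4 ≥ 1150   (manganese)
  0.1x1 + 42.1x2 + 30.6x3 + 68.7x4 ≥ 144.4   (carbon)
  x1, x2, x3, x4 ≥ 0.
At the optimum only cast iron scrap, ferromanganese are positive (nickel briquettes, pig iron = 0). Binding constraints: manganese and carbon.
That vertex is x3 = 1.493, x4 = 1.437.
Cost = 0.48·1.493 + 1.72·1.437 = 3.1883.

€3.19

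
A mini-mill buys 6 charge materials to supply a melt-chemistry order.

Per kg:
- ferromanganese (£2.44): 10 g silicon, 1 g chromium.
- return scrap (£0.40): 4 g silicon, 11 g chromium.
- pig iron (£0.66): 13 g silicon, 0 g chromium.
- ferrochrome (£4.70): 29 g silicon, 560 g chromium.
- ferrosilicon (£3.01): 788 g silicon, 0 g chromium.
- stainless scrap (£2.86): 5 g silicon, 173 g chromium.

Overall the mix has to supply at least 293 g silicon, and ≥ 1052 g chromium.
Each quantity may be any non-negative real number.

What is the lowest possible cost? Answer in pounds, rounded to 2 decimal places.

£9.74

This is a linear program. Let x1 = kg of ferromanganese, x2 = kg of return scrap, x3 = kg of pig iron, x4 = kg of ferrochrome, x5 = kg of ferrosilicon, x6 = kg of stainless scrap.
Minimise 2.44x1 + 0.4x2 + 0.66x3 + 4.7x4 + 3.01x5 + 2.86x6 subject to:
  10x1 + 4x2 + 13x3 + 29x4 + 788x5 + 5x6 ≥ 293   (silicon)
  1x1 + 11x2 + 560x4 + 173x6 ≥ 1052   (chromium)
  x1, x2, x3, x4, x5, x6 ≥ 0.
The minimum-cost mix takes nothing from ferromanganese, return scrap, pig iron, stainless scrap — only ferrochrome, ferrosilicon. Binding constraints: silicon and chromium.
So ferrochrome = 1.879 kg, ferrosilicon = 0.3027 kg.
Objective = 4.7·1.879 + 3.01·0.3027 = 9.7424.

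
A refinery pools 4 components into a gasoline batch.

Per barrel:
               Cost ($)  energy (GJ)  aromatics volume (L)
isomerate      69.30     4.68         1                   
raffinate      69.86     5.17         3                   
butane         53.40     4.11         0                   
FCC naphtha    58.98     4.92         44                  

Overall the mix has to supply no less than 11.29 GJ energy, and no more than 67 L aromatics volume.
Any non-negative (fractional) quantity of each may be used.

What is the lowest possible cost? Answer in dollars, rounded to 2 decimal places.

$139.16

Treat it as an LP. Let x1 = barrels of isomerate, x2 = barrels of raffinate, x3 = barrels of butane, x4 = barrels of FCC naphtha.
Minimize 69.3x1 + 69.86x2 + 53.4x3 + 58.98x4 s.t.:
  4.68x1 + 5.17x2 + 4.11x3 + 4.92x4 ≥ 11.29   (energy)
  1x1 + 3x2 + 44x4 ≤ 67   (aromatics volume)
  x1, x2, x3, x4 ≥ 0.
At the optimum only butane, FCC naphtha are positive (isomerate, raffinate = 0). Binding constraints: energy and aromatics volume.
Solving gives x3 = 0.92413, x4 = 1.5227.
Total cost: 53.4·0.92413 + 58.98·1.5227 = 139.1574.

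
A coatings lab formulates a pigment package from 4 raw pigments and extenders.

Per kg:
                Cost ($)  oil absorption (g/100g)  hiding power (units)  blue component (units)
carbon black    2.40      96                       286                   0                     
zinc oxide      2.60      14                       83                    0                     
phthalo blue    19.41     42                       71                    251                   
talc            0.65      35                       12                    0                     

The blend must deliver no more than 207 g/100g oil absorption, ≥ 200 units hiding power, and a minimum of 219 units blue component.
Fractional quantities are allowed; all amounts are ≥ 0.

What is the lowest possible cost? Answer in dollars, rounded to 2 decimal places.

$18.09

Let x1 = kg of carbon black, x2 = kg of zinc oxide, x3 = kg of phthalo blue, x4 = kg of talc.
min 2.4x1 + 2.6x2 + 19.41x3 + 0.65x4 s.t.:
  96x1 + 14x2 + 42x3 + 35x4 ≤ 207   (oil absorption)
  286x1 + 83x2 + 71x3 + 12x4 ≥ 200   (hiding power)
  251x3 ≥ 219   (blue component)
  x1, x2, x3, x4 ≥ 0.
The cheapest feasible vertex uses only carbon black, phthalo blue; zinc oxide, talc are not used. The hiding power and blue component requirements are met with equality.
That vertex is x1 = 0.4827, x3 = 0.8725.
Cost = 2.4·0.4827 + 19.41·0.8725 = 18.0937.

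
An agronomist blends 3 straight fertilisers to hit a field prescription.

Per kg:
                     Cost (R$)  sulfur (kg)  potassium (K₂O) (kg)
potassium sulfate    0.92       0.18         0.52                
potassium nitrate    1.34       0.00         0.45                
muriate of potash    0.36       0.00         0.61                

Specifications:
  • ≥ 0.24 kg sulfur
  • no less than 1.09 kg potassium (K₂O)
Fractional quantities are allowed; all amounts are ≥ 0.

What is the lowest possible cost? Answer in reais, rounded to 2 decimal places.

Let x1 = kg of potassium sulfate, x2 = kg of potassium nitrate, x3 = kg of muriate of potash.
min 0.92x1 + 1.34x2 + 0.36x3 with:
  0.18x1 ≥ 0.24   (sulfur)
  0.52x1 + 0.45x2 + 0.61x3 ≥ 1.09   (potassium (K₂O))
  x1, x2, x3 ≥ 0.
The minimum-cost mix takes nothing from potassium nitrate — only potassium sulfate, muriate of potash. Binding constraints: sulfur and potassium (K₂O).
So potassium sulfate = 1.333 kg, muriate of potash = 0.6503 kg.
Cost = 0.92·1.333 + 0.36·0.6503 = 1.4605.

R$1.46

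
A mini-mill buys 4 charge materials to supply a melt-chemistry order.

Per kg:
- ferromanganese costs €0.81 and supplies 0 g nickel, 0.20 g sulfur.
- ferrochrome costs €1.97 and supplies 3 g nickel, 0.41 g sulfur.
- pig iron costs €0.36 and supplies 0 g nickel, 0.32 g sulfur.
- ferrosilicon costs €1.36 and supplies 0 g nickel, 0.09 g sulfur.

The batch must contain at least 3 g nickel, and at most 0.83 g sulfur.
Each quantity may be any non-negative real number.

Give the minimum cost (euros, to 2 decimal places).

Treat it as an LP. Let x1 = kg of ferromanganese, x2 = kg of ferrochrome, x3 = kg of pig iron, x4 = kg of ferrosilicon.
min 0.81x1 + 1.97x2 + 0.36x3 + 1.36x4 s.t.:
  3x2 ≥ 3   (nickel)
  0.2x1 + 0.41x2 + 0.32x3 + 0.09x4 ≤ 0.83   (sulfur)
  x1, x2, x3, x4 ≥ 0.
The optimal basis is {ferrochrome}; ferromanganese, pig iron, ferrosilicon drop out. The nickel requirement is met with equality.
Optimal quantities: ferrochrome = 1 kg.
Cost = 1.97·1 = 1.9700.

€1.97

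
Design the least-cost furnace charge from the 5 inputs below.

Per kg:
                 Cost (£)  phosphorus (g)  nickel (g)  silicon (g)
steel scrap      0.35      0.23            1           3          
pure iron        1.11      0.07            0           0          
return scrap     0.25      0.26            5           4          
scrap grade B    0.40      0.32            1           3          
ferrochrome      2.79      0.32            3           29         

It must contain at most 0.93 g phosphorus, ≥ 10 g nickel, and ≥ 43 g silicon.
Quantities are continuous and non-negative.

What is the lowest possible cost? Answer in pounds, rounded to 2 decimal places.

Set it up as a linear program. Let x1 = kg of steel scrap, x2 = kg of pure iron, x3 = kg of return scrap, x4 = kg of scrap grade B, x5 = kg of ferrochrome.
Minimise 0.35x1 + 1.11x2 + 0.25x3 + 0.4x4 + 2.79x5 subject to:
  0.23x1 + 0.07x2 + 0.26x3 + 0.32x4 + 0.32x5 ≤ 0.93   (phosphorus)
  1x1 + 5x3 + 1x4 + 3x5 ≥ 10   (nickel)
  3x1 + 4x3 + 3x4 + 29x5 ≥ 43   (silicon)
  x1, x2, x3, x4, x5 ≥ 0.
At the optimum only return scrap, ferrochrome are positive (steel scrap, pure iron, scrap grade B = 0). There the phosphorus and silicon constraints are tight.
Solving gives x3 = 2.11, x5 = 1.192.
Total cost: 0.25·2.11 + 2.79·1.192 = 3.8532.

£3.85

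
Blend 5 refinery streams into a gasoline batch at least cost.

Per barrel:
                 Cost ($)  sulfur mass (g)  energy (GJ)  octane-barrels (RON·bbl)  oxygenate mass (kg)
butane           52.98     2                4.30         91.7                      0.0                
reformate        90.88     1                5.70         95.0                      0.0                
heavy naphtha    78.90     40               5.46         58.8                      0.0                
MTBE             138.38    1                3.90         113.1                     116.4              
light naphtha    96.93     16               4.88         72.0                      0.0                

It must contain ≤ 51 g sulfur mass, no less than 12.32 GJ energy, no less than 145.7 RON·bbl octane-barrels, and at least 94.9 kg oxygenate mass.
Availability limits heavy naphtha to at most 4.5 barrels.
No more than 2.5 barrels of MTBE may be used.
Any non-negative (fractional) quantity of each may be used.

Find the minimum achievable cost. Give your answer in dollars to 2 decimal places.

Let x1 = barrels of butane, x2 = barrels of reformate, x3 = barrels of heavy naphtha, x4 = barrels of MTBE, x5 = barrels of light naphtha.
Minimise 52.98x1 + 90.88x2 + 78.9x3 + 138.38x4 + 96.93x5 with:
  2x1 + 1x2 + 40x3 + 1x4 + 16x5 ≤ 51   (sulfur mass)
  4.3x1 + 5.7x2 + 5.46x3 + 3.9x4 + 4.88x5 ≥ 12.32   (energy)
  91.7x1 + 95x2 + 58.8x3 + 113.1x4 + 72x5 ≥ 145.7   (octane-barrels)
  116.4x4 ≥ 94.9   (oxygenate mass)
  x3 ≤ 4.5
  x4 ≤ 2.5
  x1, x2, x3, x4, x5 ≥ 0.
At the optimum only butane, MTBE are positive (reformate, heavy naphtha, light naphtha = 0). Binding constraints: energy and oxygenate mass.
Solving gives x1 = 2.1257, x4 = 0.81529.
Hence cost = 52.98·2.1257 + 138.38·0.81529 = $225.4394.

$225.44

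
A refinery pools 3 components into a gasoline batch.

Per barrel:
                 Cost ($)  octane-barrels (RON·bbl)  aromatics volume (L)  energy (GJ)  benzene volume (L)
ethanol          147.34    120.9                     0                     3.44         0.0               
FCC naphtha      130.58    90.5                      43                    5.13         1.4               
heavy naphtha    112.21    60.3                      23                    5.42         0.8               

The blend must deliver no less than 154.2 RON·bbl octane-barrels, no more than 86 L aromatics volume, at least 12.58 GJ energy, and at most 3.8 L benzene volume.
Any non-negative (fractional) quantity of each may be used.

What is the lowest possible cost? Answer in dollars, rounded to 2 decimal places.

$270.83

This is a linear program. Let x1 = barrels of ethanol, x2 = barrels of FCC naphtha, x3 = barrels of heavy naphtha.
Minimize 147.34x1 + 130.58x2 + 112.21x3 s.t.:
  120.9x1 + 90.5x2 + 60.3x3 ≥ 154.2   (octane-barrels)
  43x2 + 23x3 ≤ 86   (aromatics volume)
  3.44x1 + 5.13x2 + 5.42x3 ≥ 12.58   (energy)
  1.4x2 + 0.8x3 ≤ 3.8   (benzene volume)
  x1, x2, x3 ≥ 0.
The cheapest feasible vertex uses only FCC naphtha, heavy naphtha; ethanol is not used. Binding constraints: octane-barrels and energy.
Optimal quantities: FCC naphtha = 0.42606 barrels, heavy naphtha = 1.9178 barrels.
Total cost: 130.58·0.42606 + 112.21·1.9178 = 270.8313.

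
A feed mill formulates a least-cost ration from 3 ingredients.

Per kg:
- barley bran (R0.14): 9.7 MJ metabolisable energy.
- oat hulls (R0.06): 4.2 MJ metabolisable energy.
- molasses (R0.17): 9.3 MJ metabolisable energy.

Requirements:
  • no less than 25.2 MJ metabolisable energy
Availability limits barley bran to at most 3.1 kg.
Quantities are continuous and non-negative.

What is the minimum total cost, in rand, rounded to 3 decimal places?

R0.360

This is a linear program. Let x1 = kg of barley bran, x2 = kg of oat hulls, x3 = kg of molasses.
min 0.14x1 + 0.06x2 + 0.17x3 with:
  9.7x1 + 4.2x2 + 9.3x3 ≥ 25.2   (metabolisable energy)
  x1 ≤ 3.1
  x1, x2, x3 ≥ 0.
The minimum-cost mix takes nothing from barley bran, molasses — only oat hulls. The metabolisable energy requirement is met with equality.
Optimal quantities: oat hulls = 6 kg.
Cost = 0.06·6 = 0.36000.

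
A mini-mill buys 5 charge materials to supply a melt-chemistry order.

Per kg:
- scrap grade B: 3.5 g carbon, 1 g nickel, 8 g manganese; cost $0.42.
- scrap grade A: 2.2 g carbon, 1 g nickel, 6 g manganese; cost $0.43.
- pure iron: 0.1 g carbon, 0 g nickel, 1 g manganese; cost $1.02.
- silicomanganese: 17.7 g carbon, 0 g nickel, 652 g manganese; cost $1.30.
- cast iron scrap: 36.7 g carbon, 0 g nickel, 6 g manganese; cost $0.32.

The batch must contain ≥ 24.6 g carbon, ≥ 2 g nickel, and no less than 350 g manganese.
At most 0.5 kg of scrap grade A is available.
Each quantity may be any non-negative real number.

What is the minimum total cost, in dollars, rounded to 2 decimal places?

$1.58

Let x1 = kg of scrap grade B, x2 = kg of scrap grade A, x3 = kg of pure iron, x4 = kg of silicomanganese, x5 = kg of cast iron scrap.
min 0.42x1 + 0.43x2 + 1.02x3 + 1.3x4 + 0.32x5 s.t.:
  3.5x1 + 2.2x2 + 0.1x3 + 17.7x4 + 36.7x5 ≥ 24.6   (carbon)
  1x1 + 1x2 ≥ 2   (nickel)
  8x1 + 6x2 + 1x3 + 652x4 + 6x5 ≥ 350   (manganese)
  x2 ≤ 0.5
  x1, x2, x3, x4, x5 ≥ 0.
The optimal basis is {scrap grade B, silicomanganese, cast iron scrap}; scrap grade A, pure iron drop out. There the carbon, nickel, manganese constraints are tight.
So scrap grade B = 2 kg, silicomanganese = 0.5101 kg, cast iron scrap = 0.2335 kg.
Total cost: 0.42·2 + 1.3·0.5101 + 0.32·0.2335 = 1.5779.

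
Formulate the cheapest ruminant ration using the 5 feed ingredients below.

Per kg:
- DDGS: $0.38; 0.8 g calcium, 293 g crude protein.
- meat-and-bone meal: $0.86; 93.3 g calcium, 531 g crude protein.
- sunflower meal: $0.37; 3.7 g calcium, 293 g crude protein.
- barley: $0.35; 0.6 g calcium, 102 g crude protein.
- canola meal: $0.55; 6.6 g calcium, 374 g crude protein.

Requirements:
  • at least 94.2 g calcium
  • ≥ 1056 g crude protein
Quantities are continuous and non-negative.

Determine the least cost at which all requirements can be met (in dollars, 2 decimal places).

$1.51

This is a linear program. Let x1 = kg of DDGS, x2 = kg of meat-and-bone meal, x3 = kg of sunflower meal, x4 = kg of barley, x5 = kg of canola meal.
Minimise 0.38x1 + 0.86x2 + 0.37x3 + 0.35x4 + 0.55x5 s.t.:
  0.8x1 + 93.3x2 + 3.7x3 + 0.6x4 + 6.6x5 ≥ 94.2   (calcium)
  293x1 + 531x2 + 293x3 + 102x4 + 374x5 ≥ 1056   (crude protein)
  x1, x2, x3, x4, x5 ≥ 0.
The minimum-cost mix takes nothing from DDGS, barley, canola meal — only meat-and-bone meal, sunflower meal. There the calcium and crude protein constraints are tight.
Optimal quantities: meat-and-bone meal = 0.9338 kg, sunflower meal = 1.912 kg.
Total cost: 0.86·0.9338 + 0.37·1.912 = 1.5105.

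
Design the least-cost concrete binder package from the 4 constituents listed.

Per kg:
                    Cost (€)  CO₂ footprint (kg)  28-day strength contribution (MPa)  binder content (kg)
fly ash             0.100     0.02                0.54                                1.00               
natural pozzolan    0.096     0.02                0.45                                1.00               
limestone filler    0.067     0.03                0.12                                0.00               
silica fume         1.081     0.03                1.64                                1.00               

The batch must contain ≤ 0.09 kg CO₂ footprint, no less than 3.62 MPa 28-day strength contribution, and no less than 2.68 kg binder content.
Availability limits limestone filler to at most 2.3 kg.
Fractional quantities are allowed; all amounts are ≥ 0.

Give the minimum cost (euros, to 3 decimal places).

Let x1 = kg of fly ash, x2 = kg of natural pozzolan, x3 = kg of limestone filler, x4 = kg of silica fume.
min 0.1x1 + 0.096x2 + 0.067x3 + 1.081x4 s.t.:
  0.02x1 + 0.02x2 + 0.03x3 + 0.03x4 ≤ 0.09   (CO₂ footprint)
  0.54x1 + 0.45x2 + 0.12x3 + 1.64x4 ≥ 3.62   (28-day strength contribution)
  1x1 + 1x2 + 1x4 ≥ 2.68   (binder content)
  x3 ≤ 2.3
  x1, x2, x3, x4 ≥ 0.
At the optimum only fly ash, silica fume are positive (natural pozzolan, limestone filler = 0). The CO₂ footprint and 28-day strength contribution requirements are met with equality.
So fly ash = 2.349 kg, silica fume = 1.434 kg.
Total cost: 0.1·2.349 + 1.081·1.434 = 1.78505.

€1.785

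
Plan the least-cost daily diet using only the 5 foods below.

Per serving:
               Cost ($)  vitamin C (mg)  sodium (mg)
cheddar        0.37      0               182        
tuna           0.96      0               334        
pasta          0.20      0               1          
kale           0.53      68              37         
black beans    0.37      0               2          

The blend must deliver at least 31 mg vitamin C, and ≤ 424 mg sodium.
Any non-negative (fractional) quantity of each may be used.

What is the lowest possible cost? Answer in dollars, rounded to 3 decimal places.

$0.242

This is a linear program. Let x1 = servings of cheddar, x2 = servings of tuna, x3 = servings of pasta, x4 = servings of kale, x5 = servings of black beans.
Minimise 0.37x1 + 0.96x2 + 0.2x3 + 0.53x4 + 0.37x5 s.t.:
  68x4 ≥ 31   (vitamin C)
  182x1 + 334x2 + 1x3 + 37x4 + 2x5 ≤ 424   (sodium)
  x1, x2, x3, x4, x5 ≥ 0.
At the optimum only kale is positive (cheddar, tuna, pasta, black beans = 0). The vitamin C requirement is met with equality.
That vertex is x4 = 0.4559.
Total cost: 0.53·0.4559 = 0.24163.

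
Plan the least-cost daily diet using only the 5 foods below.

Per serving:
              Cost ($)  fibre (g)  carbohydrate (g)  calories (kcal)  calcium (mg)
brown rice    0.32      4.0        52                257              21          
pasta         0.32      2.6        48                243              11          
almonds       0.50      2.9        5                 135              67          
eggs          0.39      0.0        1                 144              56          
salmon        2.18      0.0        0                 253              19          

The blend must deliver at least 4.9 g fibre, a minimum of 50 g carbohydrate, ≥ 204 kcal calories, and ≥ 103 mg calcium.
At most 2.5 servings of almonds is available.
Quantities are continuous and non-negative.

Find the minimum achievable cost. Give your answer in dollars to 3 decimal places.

Treat it as an LP. Let x1 = servings of brown rice, x2 = servings of pasta, x3 = servings of almonds, x4 = servings of eggs, x5 = servings of salmon.
Minimize 0.32x1 + 0.32x2 + 0.5x3 + 0.39x4 + 2.18x5 s.t.:
  4x1 + 2.6x2 + 2.9x3 ≥ 4.9   (fibre)
  52x1 + 48x2 + 5x3 + 1x4 ≥ 50   (carbohydrate)
  257x1 + 243x2 + 135x3 + 144x4 + 253x5 ≥ 204   (calories)
  21x1 + 11x2 + 67x3 + 56x4 + 19x5 ≥ 103   (calcium)
  x3 ≤ 2.5
  x1, x2, x3, x4, x5 ≥ 0.
The optimal basis is {brown rice, almonds, eggs}; pasta, salmon drop out. Binding constraints: fibre, carbohydrate, calcium.
So brown rice = 0.8999 servings, almonds = 0.4485 servings, eggs = 0.9653 servings.
Objective = 0.32·0.8999 + 0.5·0.4485 + 0.39·0.9653 = 0.88869.

$0.889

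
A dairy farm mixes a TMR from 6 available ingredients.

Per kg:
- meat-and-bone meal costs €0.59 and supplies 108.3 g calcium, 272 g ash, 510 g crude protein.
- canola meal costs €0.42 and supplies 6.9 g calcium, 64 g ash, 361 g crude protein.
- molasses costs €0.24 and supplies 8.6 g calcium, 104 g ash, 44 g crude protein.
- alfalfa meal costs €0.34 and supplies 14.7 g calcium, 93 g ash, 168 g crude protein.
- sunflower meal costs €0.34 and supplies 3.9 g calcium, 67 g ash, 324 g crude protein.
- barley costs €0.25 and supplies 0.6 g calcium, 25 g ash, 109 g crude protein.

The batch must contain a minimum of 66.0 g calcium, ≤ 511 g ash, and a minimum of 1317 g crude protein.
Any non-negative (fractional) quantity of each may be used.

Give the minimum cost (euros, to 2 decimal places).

€1.41

Let x1 = kg of meat-and-bone meal, x2 = kg of canola meal, x3 = kg of molasses, x4 = kg of alfalfa meal, x5 = kg of sunflower meal, x6 = kg of barley.
Minimize 0.59x1 + 0.42x2 + 0.24x3 + 0.34x4 + 0.34x5 + 0.25x6 subject to:
  108.3x1 + 6.9x2 + 8.6x3 + 14.7x4 + 3.9x5 + 0.6x6 ≥ 66   (calcium)
  272x1 + 64x2 + 104x3 + 93x4 + 67x5 + 25x6 ≤ 511   (ash)
  510x1 + 361x2 + 44x3 + 168x4 + 324x5 + 109x6 ≥ 1317   (crude protein)
  x1, x2, x3, x4, x5, x6 ≥ 0.
At the optimum only meat-and-bone meal, sunflower meal are positive (canola meal, molasses, alfalfa meal, barley = 0). Binding constraints: calcium and crude protein.
That vertex is x1 = 0.4909, x5 = 3.292.
Hence cost = 0.59·0.4909 + 0.34·3.292 = €1.4089.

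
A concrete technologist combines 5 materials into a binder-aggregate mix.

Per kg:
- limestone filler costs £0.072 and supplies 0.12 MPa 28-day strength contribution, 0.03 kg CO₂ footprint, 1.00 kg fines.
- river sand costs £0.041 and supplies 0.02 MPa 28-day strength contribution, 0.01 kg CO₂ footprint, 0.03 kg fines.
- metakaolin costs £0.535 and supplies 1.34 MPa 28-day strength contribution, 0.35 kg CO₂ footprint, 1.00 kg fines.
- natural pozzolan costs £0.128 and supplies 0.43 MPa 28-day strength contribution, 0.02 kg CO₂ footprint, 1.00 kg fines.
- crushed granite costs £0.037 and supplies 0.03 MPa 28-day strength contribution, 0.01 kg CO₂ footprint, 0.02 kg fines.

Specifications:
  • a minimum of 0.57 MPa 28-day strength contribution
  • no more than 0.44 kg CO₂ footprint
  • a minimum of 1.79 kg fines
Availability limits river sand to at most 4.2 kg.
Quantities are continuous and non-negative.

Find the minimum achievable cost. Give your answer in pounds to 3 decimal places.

Set it up as a linear program. Let x1 = kg of limestone filler, x2 = kg of river sand, x3 = kg of metakaolin, x4 = kg of natural pozzolan, x5 = kg of crushed granite.
min 0.072x1 + 0.041x2 + 0.535x3 + 0.128x4 + 0.037x5 with:
  0.12x1 + 0.02x2 + 1.34x3 + 0.43x4 + 0.03x5 ≥ 0.57   (28-day strength contribution)
  0.03x1 + 0.01x2 + 0.35x3 + 0.02x4 + 0.01x5 ≤ 0.44   (CO₂ footprint)
  1x1 + 0.03x2 + 1x3 + 1x4 + 0.02x5 ≥ 1.79   (fines)
  x2 ≤ 4.2
  x1, x2, x3, x4, x5 ≥ 0.
The cheapest feasible vertex uses only limestone filler, natural pozzolan; river sand, metakaolin, crushed granite are not used. Binding constraints: 28-day strength contribution and fines.
That vertex is x1 = 0.6442, x4 = 1.146.
Cost = 0.072·0.6442 + 0.128·1.146 = 0.19307.

£0.193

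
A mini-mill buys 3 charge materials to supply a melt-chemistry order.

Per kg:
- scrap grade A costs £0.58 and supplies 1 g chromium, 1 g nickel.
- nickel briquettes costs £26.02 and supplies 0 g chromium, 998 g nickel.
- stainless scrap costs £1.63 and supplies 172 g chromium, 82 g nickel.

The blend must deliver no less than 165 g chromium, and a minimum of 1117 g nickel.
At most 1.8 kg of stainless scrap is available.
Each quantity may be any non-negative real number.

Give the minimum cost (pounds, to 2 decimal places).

£28.21

Let x1 = kg of scrap grade A, x2 = kg of nickel briquettes, x3 = kg of stainless scrap.
Minimise 0.58x1 + 26.02x2 + 1.63x3 with:
  1x1 + 172x3 ≥ 165   (chromium)
  1x1 + 998x2 + 82x3 ≥ 1117   (nickel)
  x3 ≤ 1.8
  x1, x2, x3 ≥ 0.
At the optimum only nickel briquettes, stainless scrap are positive (scrap grade A = 0). The nickel and the stainless scrap cap requirements are met with equality.
Solving gives x2 = 0.9713, x3 = 1.8.
Hence cost = 26.02·0.9713 + 1.63·1.8 = £28.2072.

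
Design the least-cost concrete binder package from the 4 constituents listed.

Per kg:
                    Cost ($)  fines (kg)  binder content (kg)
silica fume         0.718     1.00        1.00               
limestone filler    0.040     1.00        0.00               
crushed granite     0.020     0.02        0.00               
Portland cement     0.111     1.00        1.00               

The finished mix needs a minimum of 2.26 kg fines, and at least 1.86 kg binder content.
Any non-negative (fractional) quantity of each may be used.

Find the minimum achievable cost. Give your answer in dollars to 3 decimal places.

$0.222

Treat it as an LP. Let x1 = kg of silica fume, x2 = kg of limestone filler, x3 = kg of crushed granite, x4 = kg of Portland cement.
Minimize 0.718x1 + 0.04x2 + 0.02x3 + 0.111x4 subject to:
  1x1 + 1x2 + 0.02x3 + 1x4 ≥ 2.26   (fines)
  1x1 + 1x4 ≥ 1.86   (binder content)
  x1, x2, x3, x4 ≥ 0.
The optimal basis is {limestone filler, Portland cement}; silica fume, crushed granite drop out. The fines and binder content requirements are met with equality.
Solving gives x2 = 0.4, x4 = 1.86.
Objective = 0.04·0.4 + 0.111·1.86 = 0.22246.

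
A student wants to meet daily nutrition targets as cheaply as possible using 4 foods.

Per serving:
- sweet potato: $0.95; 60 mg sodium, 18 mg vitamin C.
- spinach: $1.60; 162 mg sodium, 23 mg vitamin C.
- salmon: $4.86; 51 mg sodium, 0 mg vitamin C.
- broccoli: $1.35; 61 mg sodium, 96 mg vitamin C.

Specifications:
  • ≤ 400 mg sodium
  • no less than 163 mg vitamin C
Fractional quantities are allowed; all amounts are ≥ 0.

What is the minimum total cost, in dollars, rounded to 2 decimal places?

$2.29

Set it up as a linear program. Let x1 = servings of sweet potato, x2 = servings of spinach, x3 = servings of salmon, x4 = servings of broccoli.
min 0.95x1 + 1.6x2 + 4.86x3 + 1.35x4 subject to:
  60x1 + 162x2 + 51x3 + 61x4 ≤ 400   (sodium)
  18x1 + 23x2 + 96x4 ≥ 163   (vitamin C)
  x1, x2, x3, x4 ≥ 0.
The cheapest feasible vertex uses only broccoli; sweet potato, spinach, salmon are not used. Binding constraint: vitamin C.
Solving gives x4 = 1.698.
Objective = 1.35·1.698 = 2.2923.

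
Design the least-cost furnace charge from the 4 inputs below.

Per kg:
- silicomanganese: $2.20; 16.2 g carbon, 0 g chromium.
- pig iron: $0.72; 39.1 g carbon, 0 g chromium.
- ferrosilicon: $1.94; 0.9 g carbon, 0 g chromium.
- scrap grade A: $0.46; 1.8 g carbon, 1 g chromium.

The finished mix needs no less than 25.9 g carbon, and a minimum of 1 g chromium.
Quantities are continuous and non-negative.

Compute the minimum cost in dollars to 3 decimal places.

Let x1 = kg of silicomanganese, x2 = kg of pig iron, x3 = kg of ferrosilicon, x4 = kg of scrap grade A.
min 2.2x1 + 0.72x2 + 1.94x3 + 0.46x4 subject to:
  16.2x1 + 39.1x2 + 0.9x3 + 1.8x4 ≥ 25.9   (carbon)
  1x4 ≥ 1   (chromium)
  x1, x2, x3, x4 ≥ 0.
The optimal basis is {pig iron, scrap grade A}; silicomanganese, ferrosilicon drop out. There the carbon and chromium constraints are tight.
Optimal quantities: pig iron = 0.6164 kg, scrap grade A = 1 kg.
Objective = 0.72·0.6164 + 0.46·1 = 0.90381.

$0.904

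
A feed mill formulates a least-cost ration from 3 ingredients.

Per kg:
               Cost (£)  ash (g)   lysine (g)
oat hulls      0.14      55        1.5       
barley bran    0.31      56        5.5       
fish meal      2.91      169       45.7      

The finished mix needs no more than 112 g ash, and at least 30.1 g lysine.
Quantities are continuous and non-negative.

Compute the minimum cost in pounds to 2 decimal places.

Let x1 = kg of oat hulls, x2 = kg of barley bran, x3 = kg of fish meal.
Minimize 0.14x1 + 0.31x2 + 2.91x3 subject to:
  55x1 + 56x2 + 169x3 ≤ 112   (ash)
  1.5x1 + 5.5x2 + 45.7x3 ≥ 30.1   (lysine)
  x1, x2, x3 ≥ 0.
The optimal basis is {barley bran, fish meal}; oat hulls drops out. The ash and lysine requirements are met with equality.
Optimal quantities: barley bran = 0.01933 kg, fish meal = 0.6563 kg.
Objective = 0.31·0.01933 + 2.91·0.6563 = 1.9158.

£1.92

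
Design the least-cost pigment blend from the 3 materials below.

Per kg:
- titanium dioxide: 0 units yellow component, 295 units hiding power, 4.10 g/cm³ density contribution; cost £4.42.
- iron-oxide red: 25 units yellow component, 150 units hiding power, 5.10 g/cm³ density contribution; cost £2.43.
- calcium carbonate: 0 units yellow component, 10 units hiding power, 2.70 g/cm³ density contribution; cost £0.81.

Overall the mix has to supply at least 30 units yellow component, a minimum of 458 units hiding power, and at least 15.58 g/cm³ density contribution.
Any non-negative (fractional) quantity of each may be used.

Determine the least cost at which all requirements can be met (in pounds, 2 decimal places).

£7.42

Set it up as a linear program. Let x1 = kg of titanium dioxide, x2 = kg of iron-oxide red, x3 = kg of calcium carbonate.
Minimise 4.42x1 + 2.43x2 + 0.81x3 s.t.:
  25x2 ≥ 30   (yellow component)
  295x1 + 150x2 + 10x3 ≥ 458   (hiding power)
  4.1x1 + 5.1x2 + 2.7x3 ≥ 15.58   (density contribution)
  x1, x2, x3 ≥ 0.
The optimal basis is {iron-oxide red, calcium carbonate}; titanium dioxide drops out. Binding constraints: hiding power and density contribution.
Solving gives x2 = 3.053, x3 = 0.00339.
Objective = 2.43·3.053 + 0.81·0.00339 = 7.4215.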